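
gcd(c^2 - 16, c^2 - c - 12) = c - 4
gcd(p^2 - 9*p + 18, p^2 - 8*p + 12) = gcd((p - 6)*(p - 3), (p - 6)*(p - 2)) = p - 6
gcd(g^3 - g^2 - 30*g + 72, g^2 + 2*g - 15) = g - 3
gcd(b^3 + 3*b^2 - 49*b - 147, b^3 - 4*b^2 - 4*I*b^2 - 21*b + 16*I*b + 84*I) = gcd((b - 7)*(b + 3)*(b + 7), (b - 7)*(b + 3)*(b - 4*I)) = b^2 - 4*b - 21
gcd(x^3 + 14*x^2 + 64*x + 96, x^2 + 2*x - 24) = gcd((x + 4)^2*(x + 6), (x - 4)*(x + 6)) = x + 6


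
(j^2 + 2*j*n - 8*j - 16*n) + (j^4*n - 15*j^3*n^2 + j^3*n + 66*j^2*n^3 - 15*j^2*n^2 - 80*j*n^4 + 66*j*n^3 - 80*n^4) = j^4*n - 15*j^3*n^2 + j^3*n + 66*j^2*n^3 - 15*j^2*n^2 + j^2 - 80*j*n^4 + 66*j*n^3 + 2*j*n - 8*j - 80*n^4 - 16*n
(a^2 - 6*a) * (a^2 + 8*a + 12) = a^4 + 2*a^3 - 36*a^2 - 72*a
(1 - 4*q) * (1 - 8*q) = 32*q^2 - 12*q + 1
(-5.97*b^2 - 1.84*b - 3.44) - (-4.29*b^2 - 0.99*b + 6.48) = -1.68*b^2 - 0.85*b - 9.92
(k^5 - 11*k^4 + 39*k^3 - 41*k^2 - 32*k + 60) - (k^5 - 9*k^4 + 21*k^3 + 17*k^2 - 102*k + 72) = -2*k^4 + 18*k^3 - 58*k^2 + 70*k - 12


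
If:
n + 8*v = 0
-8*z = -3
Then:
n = -8*v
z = 3/8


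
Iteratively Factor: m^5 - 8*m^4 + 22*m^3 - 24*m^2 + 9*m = (m)*(m^4 - 8*m^3 + 22*m^2 - 24*m + 9) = m*(m - 1)*(m^3 - 7*m^2 + 15*m - 9) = m*(m - 3)*(m - 1)*(m^2 - 4*m + 3) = m*(m - 3)^2*(m - 1)*(m - 1)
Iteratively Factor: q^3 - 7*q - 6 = (q + 2)*(q^2 - 2*q - 3) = (q - 3)*(q + 2)*(q + 1)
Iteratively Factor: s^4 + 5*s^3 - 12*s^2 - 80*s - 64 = (s - 4)*(s^3 + 9*s^2 + 24*s + 16) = (s - 4)*(s + 1)*(s^2 + 8*s + 16) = (s - 4)*(s + 1)*(s + 4)*(s + 4)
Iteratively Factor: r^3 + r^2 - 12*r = (r)*(r^2 + r - 12) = r*(r - 3)*(r + 4)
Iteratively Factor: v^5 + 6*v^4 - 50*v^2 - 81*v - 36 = (v - 3)*(v^4 + 9*v^3 + 27*v^2 + 31*v + 12) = (v - 3)*(v + 1)*(v^3 + 8*v^2 + 19*v + 12) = (v - 3)*(v + 1)*(v + 4)*(v^2 + 4*v + 3) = (v - 3)*(v + 1)^2*(v + 4)*(v + 3)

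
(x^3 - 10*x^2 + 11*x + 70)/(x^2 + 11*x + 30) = (x^3 - 10*x^2 + 11*x + 70)/(x^2 + 11*x + 30)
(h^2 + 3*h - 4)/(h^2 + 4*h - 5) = (h + 4)/(h + 5)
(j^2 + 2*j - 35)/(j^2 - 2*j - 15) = (j + 7)/(j + 3)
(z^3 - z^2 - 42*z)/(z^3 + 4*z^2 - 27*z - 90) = z*(z - 7)/(z^2 - 2*z - 15)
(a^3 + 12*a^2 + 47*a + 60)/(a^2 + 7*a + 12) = a + 5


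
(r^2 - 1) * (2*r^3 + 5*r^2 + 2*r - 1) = 2*r^5 + 5*r^4 - 6*r^2 - 2*r + 1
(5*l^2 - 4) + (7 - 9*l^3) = -9*l^3 + 5*l^2 + 3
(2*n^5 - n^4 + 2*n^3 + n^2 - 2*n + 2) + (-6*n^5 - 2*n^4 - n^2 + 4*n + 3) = -4*n^5 - 3*n^4 + 2*n^3 + 2*n + 5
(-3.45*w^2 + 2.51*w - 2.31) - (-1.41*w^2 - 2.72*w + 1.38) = -2.04*w^2 + 5.23*w - 3.69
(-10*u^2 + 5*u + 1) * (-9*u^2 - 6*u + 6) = 90*u^4 + 15*u^3 - 99*u^2 + 24*u + 6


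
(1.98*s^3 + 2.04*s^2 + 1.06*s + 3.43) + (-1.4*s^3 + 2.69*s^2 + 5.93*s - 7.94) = 0.58*s^3 + 4.73*s^2 + 6.99*s - 4.51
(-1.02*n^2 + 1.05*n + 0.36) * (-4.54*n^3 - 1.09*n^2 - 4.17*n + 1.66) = 4.6308*n^5 - 3.6552*n^4 + 1.4745*n^3 - 6.4641*n^2 + 0.2418*n + 0.5976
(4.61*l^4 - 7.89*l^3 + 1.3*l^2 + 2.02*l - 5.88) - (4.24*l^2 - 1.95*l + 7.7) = 4.61*l^4 - 7.89*l^3 - 2.94*l^2 + 3.97*l - 13.58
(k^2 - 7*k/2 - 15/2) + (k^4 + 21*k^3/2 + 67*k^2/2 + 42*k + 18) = k^4 + 21*k^3/2 + 69*k^2/2 + 77*k/2 + 21/2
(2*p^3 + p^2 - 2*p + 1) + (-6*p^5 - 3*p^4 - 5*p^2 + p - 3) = -6*p^5 - 3*p^4 + 2*p^3 - 4*p^2 - p - 2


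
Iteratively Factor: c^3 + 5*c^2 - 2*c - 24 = (c + 3)*(c^2 + 2*c - 8) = (c + 3)*(c + 4)*(c - 2)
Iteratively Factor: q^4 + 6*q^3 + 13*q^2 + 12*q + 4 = (q + 2)*(q^3 + 4*q^2 + 5*q + 2) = (q + 2)^2*(q^2 + 2*q + 1) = (q + 1)*(q + 2)^2*(q + 1)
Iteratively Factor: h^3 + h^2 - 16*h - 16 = (h - 4)*(h^2 + 5*h + 4) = (h - 4)*(h + 1)*(h + 4)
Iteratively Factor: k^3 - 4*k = (k - 2)*(k^2 + 2*k) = (k - 2)*(k + 2)*(k)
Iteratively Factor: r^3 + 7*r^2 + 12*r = (r)*(r^2 + 7*r + 12) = r*(r + 3)*(r + 4)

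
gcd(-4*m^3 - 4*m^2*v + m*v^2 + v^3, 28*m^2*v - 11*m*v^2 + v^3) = 1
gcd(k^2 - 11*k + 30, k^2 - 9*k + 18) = k - 6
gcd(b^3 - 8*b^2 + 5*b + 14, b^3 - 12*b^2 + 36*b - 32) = b - 2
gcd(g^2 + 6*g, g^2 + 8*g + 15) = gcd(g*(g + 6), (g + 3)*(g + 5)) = 1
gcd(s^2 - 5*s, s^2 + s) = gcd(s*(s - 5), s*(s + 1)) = s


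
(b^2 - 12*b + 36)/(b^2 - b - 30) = (b - 6)/(b + 5)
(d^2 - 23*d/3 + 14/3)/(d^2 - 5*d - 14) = (d - 2/3)/(d + 2)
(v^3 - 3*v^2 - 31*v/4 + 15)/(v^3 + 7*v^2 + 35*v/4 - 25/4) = (2*v^2 - 11*v + 12)/(2*v^2 + 9*v - 5)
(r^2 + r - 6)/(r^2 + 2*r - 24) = (r^2 + r - 6)/(r^2 + 2*r - 24)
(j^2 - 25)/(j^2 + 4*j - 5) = (j - 5)/(j - 1)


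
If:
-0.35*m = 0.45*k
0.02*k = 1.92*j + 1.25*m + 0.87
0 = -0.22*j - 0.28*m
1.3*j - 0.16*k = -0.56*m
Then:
No Solution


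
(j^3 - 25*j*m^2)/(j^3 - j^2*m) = (j^2 - 25*m^2)/(j*(j - m))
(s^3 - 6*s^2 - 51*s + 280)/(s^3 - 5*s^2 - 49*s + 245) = (s - 8)/(s - 7)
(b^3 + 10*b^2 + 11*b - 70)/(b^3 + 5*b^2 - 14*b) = (b + 5)/b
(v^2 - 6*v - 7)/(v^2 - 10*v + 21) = (v + 1)/(v - 3)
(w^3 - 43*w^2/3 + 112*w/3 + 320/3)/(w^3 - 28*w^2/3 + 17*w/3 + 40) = (w - 8)/(w - 3)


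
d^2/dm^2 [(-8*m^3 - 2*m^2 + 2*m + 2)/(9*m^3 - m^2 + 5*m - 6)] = 4*(-117*m^6 + 783*m^5 - 702*m^4 - 575*m^3 + 840*m^2 - 303*m + 13)/(729*m^9 - 243*m^8 + 1242*m^7 - 1729*m^6 + 1014*m^5 - 1713*m^4 + 1277*m^3 - 558*m^2 + 540*m - 216)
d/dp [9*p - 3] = 9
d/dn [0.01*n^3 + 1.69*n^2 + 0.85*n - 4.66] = 0.03*n^2 + 3.38*n + 0.85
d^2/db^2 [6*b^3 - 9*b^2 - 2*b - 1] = 36*b - 18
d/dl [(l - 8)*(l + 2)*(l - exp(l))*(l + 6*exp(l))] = (1 - exp(l))*(l - 8)*(l + 2)*(l + 6*exp(l)) + (l - 8)*(l + 2)*(l - exp(l))*(6*exp(l) + 1) + (l - 8)*(l - exp(l))*(l + 6*exp(l)) + (l + 2)*(l - exp(l))*(l + 6*exp(l))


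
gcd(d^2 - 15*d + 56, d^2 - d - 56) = d - 8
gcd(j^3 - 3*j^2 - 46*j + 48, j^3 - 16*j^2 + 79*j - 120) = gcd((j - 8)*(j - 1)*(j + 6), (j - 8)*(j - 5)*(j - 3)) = j - 8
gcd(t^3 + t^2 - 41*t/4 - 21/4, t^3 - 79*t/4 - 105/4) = t + 7/2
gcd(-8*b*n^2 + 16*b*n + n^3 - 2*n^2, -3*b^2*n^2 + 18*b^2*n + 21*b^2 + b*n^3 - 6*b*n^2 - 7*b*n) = 1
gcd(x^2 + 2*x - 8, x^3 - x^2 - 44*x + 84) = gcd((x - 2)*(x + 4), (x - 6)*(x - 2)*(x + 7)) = x - 2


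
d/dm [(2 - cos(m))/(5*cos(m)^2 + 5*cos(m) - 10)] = (4 - cos(m))*sin(m)*cos(m)/(5*(cos(m)^2 + cos(m) - 2)^2)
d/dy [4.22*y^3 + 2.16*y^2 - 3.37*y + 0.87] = 12.66*y^2 + 4.32*y - 3.37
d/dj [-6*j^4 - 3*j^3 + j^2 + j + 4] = -24*j^3 - 9*j^2 + 2*j + 1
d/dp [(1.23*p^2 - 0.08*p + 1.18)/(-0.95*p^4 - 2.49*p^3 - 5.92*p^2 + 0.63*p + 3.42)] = (2.337*p^5 + 2.8347*p^4 + 4.0856*p^3 + 9.1159*p^2 + 22.3844*p - 1.017)/(0.9025*p^8 + 4.731*p^7 + 17.4481*p^6 + 28.2846*p^5 + 25.411*p^4 - 24.4908*p^3 - 40.0959*p^2 + 4.3092*p + 11.6964)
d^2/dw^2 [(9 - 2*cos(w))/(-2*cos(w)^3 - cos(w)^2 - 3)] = 2*(4*(2*cos(w) - 9)*(3*cos(w) + 1)^2*sin(w)^2*cos(w)^2 - (2*cos(w)^3 + cos(w)^2 + 3)^2*cos(w) + (2*cos(w)^3 + cos(w)^2 + 3)*(12*(1 - cos(2*w))^2 - 27*cos(w) - 73*cos(3*w) + 9*cos(4*w) - 21)/4)/(2*cos(w)^3 + cos(w)^2 + 3)^3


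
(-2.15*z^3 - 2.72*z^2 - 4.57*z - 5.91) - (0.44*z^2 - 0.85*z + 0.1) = -2.15*z^3 - 3.16*z^2 - 3.72*z - 6.01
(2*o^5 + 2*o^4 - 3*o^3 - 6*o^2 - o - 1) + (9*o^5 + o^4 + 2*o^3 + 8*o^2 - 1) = 11*o^5 + 3*o^4 - o^3 + 2*o^2 - o - 2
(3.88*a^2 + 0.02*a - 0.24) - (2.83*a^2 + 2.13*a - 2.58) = 1.05*a^2 - 2.11*a + 2.34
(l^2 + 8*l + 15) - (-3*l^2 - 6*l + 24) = 4*l^2 + 14*l - 9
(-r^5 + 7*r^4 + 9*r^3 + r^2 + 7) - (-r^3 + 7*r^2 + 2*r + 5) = -r^5 + 7*r^4 + 10*r^3 - 6*r^2 - 2*r + 2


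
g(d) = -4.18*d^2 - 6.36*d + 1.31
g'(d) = -8.36*d - 6.36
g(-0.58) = 3.59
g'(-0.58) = -1.51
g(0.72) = -5.44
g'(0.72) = -12.38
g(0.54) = -3.34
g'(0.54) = -10.87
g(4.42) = -108.46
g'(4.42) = -43.31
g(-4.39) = -51.33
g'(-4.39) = 30.34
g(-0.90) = 3.65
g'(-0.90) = 1.16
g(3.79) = -82.84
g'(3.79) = -38.04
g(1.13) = -11.21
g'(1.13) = -15.81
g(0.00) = 1.31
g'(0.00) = -6.36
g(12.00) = -676.93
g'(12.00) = -106.68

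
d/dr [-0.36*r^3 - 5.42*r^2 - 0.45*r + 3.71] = -1.08*r^2 - 10.84*r - 0.45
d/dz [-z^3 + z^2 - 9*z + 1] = -3*z^2 + 2*z - 9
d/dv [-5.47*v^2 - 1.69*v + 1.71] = -10.94*v - 1.69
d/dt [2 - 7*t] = -7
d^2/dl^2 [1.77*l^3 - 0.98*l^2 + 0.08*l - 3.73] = 10.62*l - 1.96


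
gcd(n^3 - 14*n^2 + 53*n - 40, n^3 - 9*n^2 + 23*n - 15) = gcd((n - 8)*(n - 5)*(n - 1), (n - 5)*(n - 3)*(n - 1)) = n^2 - 6*n + 5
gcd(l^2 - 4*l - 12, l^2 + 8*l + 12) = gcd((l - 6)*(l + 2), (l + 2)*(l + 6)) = l + 2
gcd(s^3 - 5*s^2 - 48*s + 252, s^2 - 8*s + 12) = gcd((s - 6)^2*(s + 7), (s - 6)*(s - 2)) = s - 6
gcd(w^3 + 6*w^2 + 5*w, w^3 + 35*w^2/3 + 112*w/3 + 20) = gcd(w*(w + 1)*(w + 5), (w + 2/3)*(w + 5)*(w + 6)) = w + 5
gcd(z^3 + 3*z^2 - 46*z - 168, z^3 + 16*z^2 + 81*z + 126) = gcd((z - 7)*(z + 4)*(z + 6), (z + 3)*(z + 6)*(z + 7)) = z + 6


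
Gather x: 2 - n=2 - n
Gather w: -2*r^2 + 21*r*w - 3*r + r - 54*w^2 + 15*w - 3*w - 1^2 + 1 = -2*r^2 - 2*r - 54*w^2 + w*(21*r + 12)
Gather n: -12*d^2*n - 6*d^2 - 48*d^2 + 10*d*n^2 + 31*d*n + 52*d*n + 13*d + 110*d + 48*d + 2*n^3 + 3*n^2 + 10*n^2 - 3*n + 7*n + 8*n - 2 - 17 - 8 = -54*d^2 + 171*d + 2*n^3 + n^2*(10*d + 13) + n*(-12*d^2 + 83*d + 12) - 27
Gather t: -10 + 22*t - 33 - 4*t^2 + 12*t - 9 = -4*t^2 + 34*t - 52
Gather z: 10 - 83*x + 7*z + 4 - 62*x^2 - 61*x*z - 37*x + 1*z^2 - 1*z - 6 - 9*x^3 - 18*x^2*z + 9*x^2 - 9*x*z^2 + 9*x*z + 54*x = -9*x^3 - 53*x^2 - 66*x + z^2*(1 - 9*x) + z*(-18*x^2 - 52*x + 6) + 8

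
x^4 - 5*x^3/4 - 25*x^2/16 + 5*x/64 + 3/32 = (x - 2)*(x - 1/4)*(x + 1/4)*(x + 3/4)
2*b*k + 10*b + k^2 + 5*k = (2*b + k)*(k + 5)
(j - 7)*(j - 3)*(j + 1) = j^3 - 9*j^2 + 11*j + 21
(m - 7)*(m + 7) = m^2 - 49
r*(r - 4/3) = r^2 - 4*r/3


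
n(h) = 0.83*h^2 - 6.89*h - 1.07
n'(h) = 1.66*h - 6.89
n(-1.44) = 10.57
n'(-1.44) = -9.28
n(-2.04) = 16.44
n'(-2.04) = -10.28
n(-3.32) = 30.95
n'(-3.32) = -12.40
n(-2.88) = 25.66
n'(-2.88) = -11.67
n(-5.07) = 55.20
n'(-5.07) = -15.31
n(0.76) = -5.83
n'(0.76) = -5.63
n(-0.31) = 1.15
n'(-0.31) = -7.40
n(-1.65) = 12.56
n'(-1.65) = -9.63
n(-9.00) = 128.17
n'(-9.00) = -21.83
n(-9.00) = 128.17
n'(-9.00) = -21.83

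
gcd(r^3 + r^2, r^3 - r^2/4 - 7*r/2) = r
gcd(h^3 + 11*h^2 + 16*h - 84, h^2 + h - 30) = h + 6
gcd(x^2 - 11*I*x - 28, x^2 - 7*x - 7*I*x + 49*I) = x - 7*I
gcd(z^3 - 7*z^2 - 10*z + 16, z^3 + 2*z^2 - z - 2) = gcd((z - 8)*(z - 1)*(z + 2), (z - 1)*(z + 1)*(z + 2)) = z^2 + z - 2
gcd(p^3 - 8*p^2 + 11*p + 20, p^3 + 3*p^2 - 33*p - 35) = p^2 - 4*p - 5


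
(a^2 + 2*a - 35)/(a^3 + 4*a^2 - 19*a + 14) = (a - 5)/(a^2 - 3*a + 2)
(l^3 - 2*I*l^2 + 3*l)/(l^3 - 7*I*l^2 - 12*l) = (l + I)/(l - 4*I)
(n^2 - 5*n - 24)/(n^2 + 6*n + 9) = (n - 8)/(n + 3)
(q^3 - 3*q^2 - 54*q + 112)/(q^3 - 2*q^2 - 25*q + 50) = (q^2 - q - 56)/(q^2 - 25)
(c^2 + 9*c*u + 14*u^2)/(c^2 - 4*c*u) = (c^2 + 9*c*u + 14*u^2)/(c*(c - 4*u))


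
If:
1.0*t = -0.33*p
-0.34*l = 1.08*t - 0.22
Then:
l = 0.647058823529412 - 3.17647058823529*t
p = -3.03030303030303*t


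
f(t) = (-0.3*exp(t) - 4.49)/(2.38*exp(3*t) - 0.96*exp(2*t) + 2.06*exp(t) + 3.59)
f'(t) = (-0.3*exp(t) - 4.49)*(-7.14*exp(3*t) + 1.92*exp(2*t) - 2.06*exp(t))/(2.38*exp(3*t) - 0.96*exp(2*t) + 2.06*exp(t) + 3.59)^2 - 0.3*exp(t)/(2.38*exp(3*t) - 0.96*exp(2*t) + 2.06*exp(t) + 3.59) = (1.428*exp(3*t) + 31.7706*exp(2*t) - 8.6208*exp(t) + 8.1724)*exp(t)/(5.6644*exp(6*t) - 4.5696*exp(5*t) + 10.7272*exp(4*t) + 13.1332*exp(3*t) - 2.6492*exp(2*t) + 14.7908*exp(t) + 12.8881)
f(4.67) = -0.00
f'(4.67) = 0.00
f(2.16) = -0.00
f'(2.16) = 0.01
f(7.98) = -0.00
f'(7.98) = 0.00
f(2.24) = -0.00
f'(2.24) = 0.01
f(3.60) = -0.00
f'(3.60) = 0.00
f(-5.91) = -1.25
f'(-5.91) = 0.00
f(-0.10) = -0.74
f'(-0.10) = 0.60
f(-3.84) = -1.24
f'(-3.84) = 0.01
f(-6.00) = -1.25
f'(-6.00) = 0.00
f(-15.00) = -1.25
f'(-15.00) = 0.00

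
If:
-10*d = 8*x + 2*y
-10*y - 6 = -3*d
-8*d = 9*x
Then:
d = 54/157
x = -48/157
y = -78/157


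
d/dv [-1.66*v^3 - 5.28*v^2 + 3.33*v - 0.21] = -4.98*v^2 - 10.56*v + 3.33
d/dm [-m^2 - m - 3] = -2*m - 1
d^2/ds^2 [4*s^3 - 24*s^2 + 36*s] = 24*s - 48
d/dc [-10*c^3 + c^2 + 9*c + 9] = -30*c^2 + 2*c + 9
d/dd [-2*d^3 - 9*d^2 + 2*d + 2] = -6*d^2 - 18*d + 2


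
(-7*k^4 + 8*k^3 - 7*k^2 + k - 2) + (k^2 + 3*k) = -7*k^4 + 8*k^3 - 6*k^2 + 4*k - 2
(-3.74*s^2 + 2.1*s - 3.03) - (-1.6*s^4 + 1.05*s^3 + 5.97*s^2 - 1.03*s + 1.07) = 1.6*s^4 - 1.05*s^3 - 9.71*s^2 + 3.13*s - 4.1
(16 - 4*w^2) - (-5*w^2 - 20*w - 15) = w^2 + 20*w + 31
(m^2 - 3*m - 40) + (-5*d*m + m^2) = -5*d*m + 2*m^2 - 3*m - 40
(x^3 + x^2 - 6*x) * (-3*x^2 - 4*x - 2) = -3*x^5 - 7*x^4 + 12*x^3 + 22*x^2 + 12*x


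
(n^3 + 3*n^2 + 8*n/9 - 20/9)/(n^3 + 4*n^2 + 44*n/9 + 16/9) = (9*n^2 + 9*n - 10)/(9*n^2 + 18*n + 8)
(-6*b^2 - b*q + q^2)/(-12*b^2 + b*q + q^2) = (2*b + q)/(4*b + q)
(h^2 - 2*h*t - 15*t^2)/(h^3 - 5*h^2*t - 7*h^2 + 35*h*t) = (h + 3*t)/(h*(h - 7))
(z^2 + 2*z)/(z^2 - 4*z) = (z + 2)/(z - 4)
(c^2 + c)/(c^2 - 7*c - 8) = c/(c - 8)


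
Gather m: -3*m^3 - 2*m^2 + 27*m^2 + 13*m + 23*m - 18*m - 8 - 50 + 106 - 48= -3*m^3 + 25*m^2 + 18*m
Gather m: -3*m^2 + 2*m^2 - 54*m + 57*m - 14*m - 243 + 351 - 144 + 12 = -m^2 - 11*m - 24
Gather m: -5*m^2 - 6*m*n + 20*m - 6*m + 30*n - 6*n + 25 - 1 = -5*m^2 + m*(14 - 6*n) + 24*n + 24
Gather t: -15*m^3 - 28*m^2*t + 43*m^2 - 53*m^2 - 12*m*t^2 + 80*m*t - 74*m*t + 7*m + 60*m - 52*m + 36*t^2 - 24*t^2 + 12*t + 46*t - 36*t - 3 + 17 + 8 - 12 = -15*m^3 - 10*m^2 + 15*m + t^2*(12 - 12*m) + t*(-28*m^2 + 6*m + 22) + 10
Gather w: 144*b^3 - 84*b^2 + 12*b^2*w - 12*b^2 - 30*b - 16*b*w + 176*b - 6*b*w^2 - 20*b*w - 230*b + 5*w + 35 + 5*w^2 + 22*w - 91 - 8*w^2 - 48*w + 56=144*b^3 - 96*b^2 - 84*b + w^2*(-6*b - 3) + w*(12*b^2 - 36*b - 21)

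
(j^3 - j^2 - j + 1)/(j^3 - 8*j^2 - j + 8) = (j - 1)/(j - 8)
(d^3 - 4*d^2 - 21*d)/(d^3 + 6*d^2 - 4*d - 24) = d*(d^2 - 4*d - 21)/(d^3 + 6*d^2 - 4*d - 24)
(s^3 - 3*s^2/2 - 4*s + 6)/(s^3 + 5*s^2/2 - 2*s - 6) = (s - 2)/(s + 2)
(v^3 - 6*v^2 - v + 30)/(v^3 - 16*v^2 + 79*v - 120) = (v + 2)/(v - 8)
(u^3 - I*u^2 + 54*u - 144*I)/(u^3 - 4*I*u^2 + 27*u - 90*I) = (u + 8*I)/(u + 5*I)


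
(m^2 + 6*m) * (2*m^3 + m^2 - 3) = 2*m^5 + 13*m^4 + 6*m^3 - 3*m^2 - 18*m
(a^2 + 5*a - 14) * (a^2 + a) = a^4 + 6*a^3 - 9*a^2 - 14*a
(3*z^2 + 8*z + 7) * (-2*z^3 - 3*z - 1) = -6*z^5 - 16*z^4 - 23*z^3 - 27*z^2 - 29*z - 7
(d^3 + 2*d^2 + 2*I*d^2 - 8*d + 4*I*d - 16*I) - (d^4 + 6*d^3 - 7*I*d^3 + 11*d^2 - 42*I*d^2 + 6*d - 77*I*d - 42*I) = -d^4 - 5*d^3 + 7*I*d^3 - 9*d^2 + 44*I*d^2 - 14*d + 81*I*d + 26*I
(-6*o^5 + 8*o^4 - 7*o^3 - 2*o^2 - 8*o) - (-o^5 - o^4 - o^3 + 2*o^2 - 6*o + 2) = -5*o^5 + 9*o^4 - 6*o^3 - 4*o^2 - 2*o - 2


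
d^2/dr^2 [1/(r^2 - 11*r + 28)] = 2*(-r^2 + 11*r + (2*r - 11)^2 - 28)/(r^2 - 11*r + 28)^3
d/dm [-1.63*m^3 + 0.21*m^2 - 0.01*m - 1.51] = -4.89*m^2 + 0.42*m - 0.01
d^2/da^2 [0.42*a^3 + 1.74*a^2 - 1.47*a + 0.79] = 2.52*a + 3.48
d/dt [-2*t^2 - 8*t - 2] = -4*t - 8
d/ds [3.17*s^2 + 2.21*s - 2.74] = 6.34*s + 2.21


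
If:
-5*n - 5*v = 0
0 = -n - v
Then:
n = -v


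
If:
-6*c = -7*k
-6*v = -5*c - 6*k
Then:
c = 42*v/71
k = 36*v/71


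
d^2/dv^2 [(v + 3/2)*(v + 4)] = 2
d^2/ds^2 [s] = 0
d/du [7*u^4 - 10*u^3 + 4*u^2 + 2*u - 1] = 28*u^3 - 30*u^2 + 8*u + 2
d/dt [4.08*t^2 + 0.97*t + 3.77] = 8.16*t + 0.97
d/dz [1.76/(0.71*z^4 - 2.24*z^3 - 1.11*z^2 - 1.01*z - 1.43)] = (-4.9984*z^3 + 11.8272*z^2 + 3.9072*z + 1.7776)/(-0.71*z^4 + 2.24*z^3 + 1.11*z^2 + 1.01*z + 1.43)^2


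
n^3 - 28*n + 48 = (n - 4)*(n - 2)*(n + 6)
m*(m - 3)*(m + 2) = m^3 - m^2 - 6*m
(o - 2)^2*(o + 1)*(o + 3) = o^4 - 9*o^2 + 4*o + 12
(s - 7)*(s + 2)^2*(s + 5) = s^4 + 2*s^3 - 39*s^2 - 148*s - 140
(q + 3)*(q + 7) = q^2 + 10*q + 21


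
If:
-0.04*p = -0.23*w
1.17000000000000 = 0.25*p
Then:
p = 4.68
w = 0.81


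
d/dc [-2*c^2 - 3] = -4*c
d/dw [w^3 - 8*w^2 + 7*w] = 3*w^2 - 16*w + 7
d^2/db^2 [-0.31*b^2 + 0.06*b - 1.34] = -0.620000000000000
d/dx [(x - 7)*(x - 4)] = 2*x - 11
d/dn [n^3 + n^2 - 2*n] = 3*n^2 + 2*n - 2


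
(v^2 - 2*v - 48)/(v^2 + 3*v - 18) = (v - 8)/(v - 3)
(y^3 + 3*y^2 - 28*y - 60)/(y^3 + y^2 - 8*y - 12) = (y^2 + y - 30)/(y^2 - y - 6)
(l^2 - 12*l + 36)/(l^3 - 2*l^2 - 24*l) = (l - 6)/(l*(l + 4))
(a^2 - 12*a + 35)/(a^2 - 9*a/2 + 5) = 2*(a^2 - 12*a + 35)/(2*a^2 - 9*a + 10)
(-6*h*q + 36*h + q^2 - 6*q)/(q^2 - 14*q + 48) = (-6*h + q)/(q - 8)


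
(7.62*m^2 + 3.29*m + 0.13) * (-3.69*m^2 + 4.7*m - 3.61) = -28.1178*m^4 + 23.6739*m^3 - 12.5249*m^2 - 11.2659*m - 0.4693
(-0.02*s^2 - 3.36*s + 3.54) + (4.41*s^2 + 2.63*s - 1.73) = 4.39*s^2 - 0.73*s + 1.81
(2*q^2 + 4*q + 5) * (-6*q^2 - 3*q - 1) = -12*q^4 - 30*q^3 - 44*q^2 - 19*q - 5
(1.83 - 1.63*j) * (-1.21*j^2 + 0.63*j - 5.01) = 1.9723*j^3 - 3.2412*j^2 + 9.3192*j - 9.1683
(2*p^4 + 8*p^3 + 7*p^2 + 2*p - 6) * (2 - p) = -2*p^5 - 4*p^4 + 9*p^3 + 12*p^2 + 10*p - 12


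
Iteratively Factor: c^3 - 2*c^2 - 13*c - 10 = (c - 5)*(c^2 + 3*c + 2) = (c - 5)*(c + 1)*(c + 2)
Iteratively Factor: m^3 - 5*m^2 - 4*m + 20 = (m - 5)*(m^2 - 4) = (m - 5)*(m - 2)*(m + 2)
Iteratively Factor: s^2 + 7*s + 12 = (s + 4)*(s + 3)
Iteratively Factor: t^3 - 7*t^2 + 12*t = (t)*(t^2 - 7*t + 12) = t*(t - 4)*(t - 3)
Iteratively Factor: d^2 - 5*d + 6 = (d - 2)*(d - 3)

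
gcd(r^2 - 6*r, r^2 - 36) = r - 6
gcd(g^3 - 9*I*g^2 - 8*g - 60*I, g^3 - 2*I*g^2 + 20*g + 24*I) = g^2 - 4*I*g + 12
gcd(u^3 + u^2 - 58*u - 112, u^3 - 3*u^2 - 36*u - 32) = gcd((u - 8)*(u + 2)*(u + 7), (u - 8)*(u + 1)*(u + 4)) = u - 8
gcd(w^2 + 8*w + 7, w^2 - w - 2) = w + 1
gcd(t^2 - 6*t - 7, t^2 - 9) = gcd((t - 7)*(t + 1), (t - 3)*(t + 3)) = 1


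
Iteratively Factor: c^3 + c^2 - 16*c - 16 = (c + 4)*(c^2 - 3*c - 4) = (c + 1)*(c + 4)*(c - 4)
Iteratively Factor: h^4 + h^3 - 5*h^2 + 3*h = (h)*(h^3 + h^2 - 5*h + 3) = h*(h + 3)*(h^2 - 2*h + 1) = h*(h - 1)*(h + 3)*(h - 1)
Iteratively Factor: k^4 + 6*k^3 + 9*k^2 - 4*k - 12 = (k + 2)*(k^3 + 4*k^2 + k - 6) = (k + 2)^2*(k^2 + 2*k - 3) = (k + 2)^2*(k + 3)*(k - 1)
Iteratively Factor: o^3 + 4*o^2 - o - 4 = (o - 1)*(o^2 + 5*o + 4) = (o - 1)*(o + 4)*(o + 1)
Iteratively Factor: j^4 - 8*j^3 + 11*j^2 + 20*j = (j - 4)*(j^3 - 4*j^2 - 5*j) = (j - 4)*(j + 1)*(j^2 - 5*j) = j*(j - 4)*(j + 1)*(j - 5)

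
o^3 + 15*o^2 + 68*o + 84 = (o + 2)*(o + 6)*(o + 7)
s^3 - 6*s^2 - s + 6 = (s - 6)*(s - 1)*(s + 1)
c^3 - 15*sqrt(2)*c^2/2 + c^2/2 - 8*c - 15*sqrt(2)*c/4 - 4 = (c + 1/2)*(c - 8*sqrt(2))*(c + sqrt(2)/2)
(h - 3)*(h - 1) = h^2 - 4*h + 3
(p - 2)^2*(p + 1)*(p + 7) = p^4 + 4*p^3 - 21*p^2 + 4*p + 28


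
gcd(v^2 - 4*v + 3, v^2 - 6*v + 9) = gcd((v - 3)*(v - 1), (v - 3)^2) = v - 3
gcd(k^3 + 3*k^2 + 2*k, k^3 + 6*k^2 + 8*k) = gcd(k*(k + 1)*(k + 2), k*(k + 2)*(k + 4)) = k^2 + 2*k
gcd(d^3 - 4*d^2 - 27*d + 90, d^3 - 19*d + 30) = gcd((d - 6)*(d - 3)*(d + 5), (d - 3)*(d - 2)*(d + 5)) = d^2 + 2*d - 15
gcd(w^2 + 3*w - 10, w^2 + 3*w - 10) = w^2 + 3*w - 10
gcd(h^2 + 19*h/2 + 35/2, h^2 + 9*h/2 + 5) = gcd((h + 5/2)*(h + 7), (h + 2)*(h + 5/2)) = h + 5/2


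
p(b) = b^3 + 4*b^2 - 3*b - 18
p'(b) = 3*b^2 + 8*b - 3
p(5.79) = 292.83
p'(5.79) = 143.89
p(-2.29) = -2.16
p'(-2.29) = -5.59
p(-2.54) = -0.96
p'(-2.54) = -3.97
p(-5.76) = -59.11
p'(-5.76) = 50.45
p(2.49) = 14.77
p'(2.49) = 35.52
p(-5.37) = -41.40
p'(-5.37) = 40.55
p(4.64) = 154.10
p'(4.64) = 98.71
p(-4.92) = -25.51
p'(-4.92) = 30.26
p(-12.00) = -1134.00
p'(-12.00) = 333.00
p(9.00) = 1008.00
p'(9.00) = 312.00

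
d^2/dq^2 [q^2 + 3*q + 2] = 2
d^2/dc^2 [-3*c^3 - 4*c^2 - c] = -18*c - 8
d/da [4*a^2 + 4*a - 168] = 8*a + 4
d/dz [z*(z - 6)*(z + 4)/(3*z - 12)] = 2*(z^3 - 7*z^2 + 8*z + 48)/(3*(z^2 - 8*z + 16))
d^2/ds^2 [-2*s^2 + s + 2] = -4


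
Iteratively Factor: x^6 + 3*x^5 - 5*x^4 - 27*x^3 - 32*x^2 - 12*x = (x)*(x^5 + 3*x^4 - 5*x^3 - 27*x^2 - 32*x - 12) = x*(x + 2)*(x^4 + x^3 - 7*x^2 - 13*x - 6) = x*(x + 1)*(x + 2)*(x^3 - 7*x - 6) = x*(x + 1)^2*(x + 2)*(x^2 - x - 6) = x*(x + 1)^2*(x + 2)^2*(x - 3)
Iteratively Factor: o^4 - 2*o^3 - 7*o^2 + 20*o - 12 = (o + 3)*(o^3 - 5*o^2 + 8*o - 4) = (o - 2)*(o + 3)*(o^2 - 3*o + 2) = (o - 2)^2*(o + 3)*(o - 1)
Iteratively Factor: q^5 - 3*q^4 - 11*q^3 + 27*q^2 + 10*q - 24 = (q + 1)*(q^4 - 4*q^3 - 7*q^2 + 34*q - 24) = (q + 1)*(q + 3)*(q^3 - 7*q^2 + 14*q - 8) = (q - 1)*(q + 1)*(q + 3)*(q^2 - 6*q + 8) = (q - 2)*(q - 1)*(q + 1)*(q + 3)*(q - 4)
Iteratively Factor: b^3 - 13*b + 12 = (b + 4)*(b^2 - 4*b + 3) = (b - 3)*(b + 4)*(b - 1)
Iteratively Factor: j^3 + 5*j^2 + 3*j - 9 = (j - 1)*(j^2 + 6*j + 9) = (j - 1)*(j + 3)*(j + 3)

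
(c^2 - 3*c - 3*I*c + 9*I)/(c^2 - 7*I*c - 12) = (c - 3)/(c - 4*I)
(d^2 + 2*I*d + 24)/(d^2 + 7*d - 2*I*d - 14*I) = (d^2 + 2*I*d + 24)/(d^2 + d*(7 - 2*I) - 14*I)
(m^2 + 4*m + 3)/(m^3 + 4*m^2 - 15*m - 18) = (m + 3)/(m^2 + 3*m - 18)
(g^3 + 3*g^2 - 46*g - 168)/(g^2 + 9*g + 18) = (g^2 - 3*g - 28)/(g + 3)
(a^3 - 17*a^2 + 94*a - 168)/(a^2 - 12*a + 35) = (a^2 - 10*a + 24)/(a - 5)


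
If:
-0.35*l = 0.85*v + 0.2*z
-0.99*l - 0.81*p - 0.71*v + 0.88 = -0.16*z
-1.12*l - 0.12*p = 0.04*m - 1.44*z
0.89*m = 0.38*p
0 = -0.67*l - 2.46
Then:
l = -3.67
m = 1.37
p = 3.22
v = 2.11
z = -2.55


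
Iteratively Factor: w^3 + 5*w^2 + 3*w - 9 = (w - 1)*(w^2 + 6*w + 9) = (w - 1)*(w + 3)*(w + 3)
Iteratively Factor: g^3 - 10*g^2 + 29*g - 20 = (g - 5)*(g^2 - 5*g + 4) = (g - 5)*(g - 4)*(g - 1)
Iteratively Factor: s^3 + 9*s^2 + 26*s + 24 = (s + 4)*(s^2 + 5*s + 6) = (s + 2)*(s + 4)*(s + 3)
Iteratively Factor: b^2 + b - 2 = (b - 1)*(b + 2)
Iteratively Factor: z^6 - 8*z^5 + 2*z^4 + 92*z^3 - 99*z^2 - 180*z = (z - 5)*(z^5 - 3*z^4 - 13*z^3 + 27*z^2 + 36*z) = (z - 5)*(z + 3)*(z^4 - 6*z^3 + 5*z^2 + 12*z) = (z - 5)*(z + 1)*(z + 3)*(z^3 - 7*z^2 + 12*z) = z*(z - 5)*(z + 1)*(z + 3)*(z^2 - 7*z + 12) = z*(z - 5)*(z - 3)*(z + 1)*(z + 3)*(z - 4)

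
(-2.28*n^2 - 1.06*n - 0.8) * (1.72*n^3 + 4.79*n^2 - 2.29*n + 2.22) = -3.9216*n^5 - 12.7444*n^4 - 1.2322*n^3 - 6.4662*n^2 - 0.5212*n - 1.776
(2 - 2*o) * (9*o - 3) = -18*o^2 + 24*o - 6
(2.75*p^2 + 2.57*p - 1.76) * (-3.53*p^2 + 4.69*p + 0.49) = -9.7075*p^4 + 3.8254*p^3 + 19.6136*p^2 - 6.9951*p - 0.8624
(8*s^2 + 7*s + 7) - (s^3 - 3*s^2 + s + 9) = -s^3 + 11*s^2 + 6*s - 2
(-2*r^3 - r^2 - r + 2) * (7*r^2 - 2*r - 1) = -14*r^5 - 3*r^4 - 3*r^3 + 17*r^2 - 3*r - 2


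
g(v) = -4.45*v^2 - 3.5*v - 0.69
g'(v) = -8.9*v - 3.5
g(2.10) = -27.66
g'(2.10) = -22.19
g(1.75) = -20.44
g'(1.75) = -19.08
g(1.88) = -23.00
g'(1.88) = -20.23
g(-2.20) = -14.53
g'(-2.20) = 16.08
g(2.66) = -41.49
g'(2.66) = -27.17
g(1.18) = -11.02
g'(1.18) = -14.00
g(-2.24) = -15.18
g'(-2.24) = 16.44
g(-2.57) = -21.09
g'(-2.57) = 19.37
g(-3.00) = -30.24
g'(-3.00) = 23.20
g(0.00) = -0.69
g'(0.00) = -3.50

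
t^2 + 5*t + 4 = (t + 1)*(t + 4)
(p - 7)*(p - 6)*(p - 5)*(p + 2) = p^4 - 16*p^3 + 71*p^2 + 4*p - 420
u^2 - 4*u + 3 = (u - 3)*(u - 1)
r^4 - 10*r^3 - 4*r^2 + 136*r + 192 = (r - 8)*(r - 6)*(r + 2)^2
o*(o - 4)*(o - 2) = o^3 - 6*o^2 + 8*o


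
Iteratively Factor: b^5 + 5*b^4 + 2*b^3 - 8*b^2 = (b - 1)*(b^4 + 6*b^3 + 8*b^2) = (b - 1)*(b + 4)*(b^3 + 2*b^2) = b*(b - 1)*(b + 4)*(b^2 + 2*b) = b*(b - 1)*(b + 2)*(b + 4)*(b)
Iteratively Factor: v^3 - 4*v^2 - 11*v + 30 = (v + 3)*(v^2 - 7*v + 10) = (v - 2)*(v + 3)*(v - 5)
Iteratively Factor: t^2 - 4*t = (t)*(t - 4)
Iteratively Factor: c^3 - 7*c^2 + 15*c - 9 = (c - 1)*(c^2 - 6*c + 9) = (c - 3)*(c - 1)*(c - 3)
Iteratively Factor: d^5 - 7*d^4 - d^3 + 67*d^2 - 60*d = (d - 1)*(d^4 - 6*d^3 - 7*d^2 + 60*d) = d*(d - 1)*(d^3 - 6*d^2 - 7*d + 60) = d*(d - 1)*(d + 3)*(d^2 - 9*d + 20) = d*(d - 4)*(d - 1)*(d + 3)*(d - 5)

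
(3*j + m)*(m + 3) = 3*j*m + 9*j + m^2 + 3*m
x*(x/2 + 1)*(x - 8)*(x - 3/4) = x^4/2 - 27*x^3/8 - 23*x^2/4 + 6*x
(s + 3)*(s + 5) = s^2 + 8*s + 15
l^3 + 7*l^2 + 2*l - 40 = (l - 2)*(l + 4)*(l + 5)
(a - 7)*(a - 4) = a^2 - 11*a + 28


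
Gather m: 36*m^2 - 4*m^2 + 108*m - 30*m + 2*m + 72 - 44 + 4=32*m^2 + 80*m + 32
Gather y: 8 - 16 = -8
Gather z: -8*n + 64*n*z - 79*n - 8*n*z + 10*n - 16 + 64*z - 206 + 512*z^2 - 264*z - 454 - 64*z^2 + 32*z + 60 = -77*n + 448*z^2 + z*(56*n - 168) - 616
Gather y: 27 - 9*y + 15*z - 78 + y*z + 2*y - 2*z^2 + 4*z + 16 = y*(z - 7) - 2*z^2 + 19*z - 35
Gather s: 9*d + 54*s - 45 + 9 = 9*d + 54*s - 36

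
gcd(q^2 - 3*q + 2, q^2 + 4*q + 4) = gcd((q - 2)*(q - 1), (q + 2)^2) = 1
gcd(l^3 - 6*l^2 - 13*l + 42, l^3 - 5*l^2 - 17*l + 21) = l^2 - 4*l - 21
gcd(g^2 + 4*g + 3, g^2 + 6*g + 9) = g + 3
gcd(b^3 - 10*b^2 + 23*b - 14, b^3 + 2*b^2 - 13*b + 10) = b^2 - 3*b + 2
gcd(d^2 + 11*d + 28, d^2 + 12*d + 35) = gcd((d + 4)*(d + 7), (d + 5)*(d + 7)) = d + 7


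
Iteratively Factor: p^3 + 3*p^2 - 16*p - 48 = (p + 3)*(p^2 - 16) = (p + 3)*(p + 4)*(p - 4)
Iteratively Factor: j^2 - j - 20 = (j - 5)*(j + 4)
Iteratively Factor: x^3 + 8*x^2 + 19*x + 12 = (x + 4)*(x^2 + 4*x + 3) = (x + 3)*(x + 4)*(x + 1)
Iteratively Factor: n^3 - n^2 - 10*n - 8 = (n + 2)*(n^2 - 3*n - 4) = (n + 1)*(n + 2)*(n - 4)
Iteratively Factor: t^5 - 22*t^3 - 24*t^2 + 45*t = (t + 3)*(t^4 - 3*t^3 - 13*t^2 + 15*t) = (t - 5)*(t + 3)*(t^3 + 2*t^2 - 3*t) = (t - 5)*(t - 1)*(t + 3)*(t^2 + 3*t) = (t - 5)*(t - 1)*(t + 3)^2*(t)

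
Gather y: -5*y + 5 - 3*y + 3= 8 - 8*y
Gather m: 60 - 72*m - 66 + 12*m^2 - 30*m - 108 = 12*m^2 - 102*m - 114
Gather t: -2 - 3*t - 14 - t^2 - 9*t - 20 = -t^2 - 12*t - 36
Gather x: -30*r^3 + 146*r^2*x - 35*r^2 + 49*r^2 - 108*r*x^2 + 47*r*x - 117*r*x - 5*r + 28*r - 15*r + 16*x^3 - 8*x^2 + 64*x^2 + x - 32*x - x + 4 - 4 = -30*r^3 + 14*r^2 + 8*r + 16*x^3 + x^2*(56 - 108*r) + x*(146*r^2 - 70*r - 32)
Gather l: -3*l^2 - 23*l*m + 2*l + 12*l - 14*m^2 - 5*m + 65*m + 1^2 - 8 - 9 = -3*l^2 + l*(14 - 23*m) - 14*m^2 + 60*m - 16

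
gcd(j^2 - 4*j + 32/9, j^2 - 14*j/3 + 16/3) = j - 8/3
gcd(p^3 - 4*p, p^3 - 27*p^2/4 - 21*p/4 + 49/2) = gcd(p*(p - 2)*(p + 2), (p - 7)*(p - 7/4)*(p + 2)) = p + 2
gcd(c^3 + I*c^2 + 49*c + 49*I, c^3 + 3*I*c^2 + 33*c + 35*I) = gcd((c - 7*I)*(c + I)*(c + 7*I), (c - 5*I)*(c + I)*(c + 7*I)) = c^2 + 8*I*c - 7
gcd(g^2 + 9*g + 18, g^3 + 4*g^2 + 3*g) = g + 3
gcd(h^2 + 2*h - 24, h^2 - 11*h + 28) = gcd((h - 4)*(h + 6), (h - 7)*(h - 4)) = h - 4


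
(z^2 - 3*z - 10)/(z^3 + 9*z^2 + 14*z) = (z - 5)/(z*(z + 7))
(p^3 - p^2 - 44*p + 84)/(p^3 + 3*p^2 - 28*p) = (p^2 - 8*p + 12)/(p*(p - 4))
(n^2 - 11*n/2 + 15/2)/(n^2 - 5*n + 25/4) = 2*(n - 3)/(2*n - 5)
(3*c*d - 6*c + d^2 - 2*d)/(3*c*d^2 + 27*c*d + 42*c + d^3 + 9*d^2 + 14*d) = (d - 2)/(d^2 + 9*d + 14)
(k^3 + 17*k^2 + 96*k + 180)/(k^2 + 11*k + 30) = k + 6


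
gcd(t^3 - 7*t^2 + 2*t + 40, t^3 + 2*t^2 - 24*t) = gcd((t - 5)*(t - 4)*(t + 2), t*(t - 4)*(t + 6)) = t - 4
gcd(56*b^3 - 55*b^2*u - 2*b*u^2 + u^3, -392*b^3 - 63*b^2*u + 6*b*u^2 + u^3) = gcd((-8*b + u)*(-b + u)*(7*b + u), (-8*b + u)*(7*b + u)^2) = -56*b^2 - b*u + u^2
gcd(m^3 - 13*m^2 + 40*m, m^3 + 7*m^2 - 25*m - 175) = m - 5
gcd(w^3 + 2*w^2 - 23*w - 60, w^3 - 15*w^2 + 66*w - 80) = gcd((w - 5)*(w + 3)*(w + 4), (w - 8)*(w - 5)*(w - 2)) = w - 5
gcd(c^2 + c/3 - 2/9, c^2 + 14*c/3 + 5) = 1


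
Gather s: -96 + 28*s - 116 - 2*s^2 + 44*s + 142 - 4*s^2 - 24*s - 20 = -6*s^2 + 48*s - 90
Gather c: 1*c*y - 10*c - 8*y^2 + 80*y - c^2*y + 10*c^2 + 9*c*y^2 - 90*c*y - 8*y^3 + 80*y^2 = c^2*(10 - y) + c*(9*y^2 - 89*y - 10) - 8*y^3 + 72*y^2 + 80*y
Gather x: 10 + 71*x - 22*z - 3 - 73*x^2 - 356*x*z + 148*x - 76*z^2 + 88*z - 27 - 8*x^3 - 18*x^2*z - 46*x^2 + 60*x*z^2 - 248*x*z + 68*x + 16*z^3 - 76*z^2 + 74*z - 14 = -8*x^3 + x^2*(-18*z - 119) + x*(60*z^2 - 604*z + 287) + 16*z^3 - 152*z^2 + 140*z - 34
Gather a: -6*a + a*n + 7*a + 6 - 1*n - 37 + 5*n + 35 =a*(n + 1) + 4*n + 4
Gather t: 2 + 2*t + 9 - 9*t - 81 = -7*t - 70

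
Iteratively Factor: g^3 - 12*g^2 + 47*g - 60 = (g - 5)*(g^2 - 7*g + 12) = (g - 5)*(g - 3)*(g - 4)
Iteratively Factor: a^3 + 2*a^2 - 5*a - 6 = (a - 2)*(a^2 + 4*a + 3) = (a - 2)*(a + 3)*(a + 1)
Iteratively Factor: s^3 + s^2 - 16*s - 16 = (s + 1)*(s^2 - 16) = (s - 4)*(s + 1)*(s + 4)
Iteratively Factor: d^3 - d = (d - 1)*(d^2 + d) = d*(d - 1)*(d + 1)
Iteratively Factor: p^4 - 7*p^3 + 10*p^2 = (p - 5)*(p^3 - 2*p^2) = p*(p - 5)*(p^2 - 2*p) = p^2*(p - 5)*(p - 2)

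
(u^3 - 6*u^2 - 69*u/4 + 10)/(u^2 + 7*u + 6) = (u^3 - 6*u^2 - 69*u/4 + 10)/(u^2 + 7*u + 6)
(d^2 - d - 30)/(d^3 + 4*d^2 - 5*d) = (d - 6)/(d*(d - 1))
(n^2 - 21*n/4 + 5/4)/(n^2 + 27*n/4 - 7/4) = (n - 5)/(n + 7)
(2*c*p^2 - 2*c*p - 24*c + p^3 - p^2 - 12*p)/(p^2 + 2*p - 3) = (2*c*p - 8*c + p^2 - 4*p)/(p - 1)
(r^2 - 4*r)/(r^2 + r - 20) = r/(r + 5)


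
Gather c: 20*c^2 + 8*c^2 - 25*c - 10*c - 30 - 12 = 28*c^2 - 35*c - 42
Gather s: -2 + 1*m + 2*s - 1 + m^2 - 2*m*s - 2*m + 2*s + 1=m^2 - m + s*(4 - 2*m) - 2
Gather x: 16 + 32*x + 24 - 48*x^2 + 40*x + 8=-48*x^2 + 72*x + 48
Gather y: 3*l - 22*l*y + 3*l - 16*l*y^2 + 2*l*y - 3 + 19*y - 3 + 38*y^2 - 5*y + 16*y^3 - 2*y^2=6*l + 16*y^3 + y^2*(36 - 16*l) + y*(14 - 20*l) - 6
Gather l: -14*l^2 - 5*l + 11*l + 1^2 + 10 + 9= -14*l^2 + 6*l + 20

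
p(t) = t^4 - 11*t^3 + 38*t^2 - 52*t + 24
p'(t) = 4*t^3 - 33*t^2 + 76*t - 52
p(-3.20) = 1044.83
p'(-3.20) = -764.19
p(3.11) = -7.51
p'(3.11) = -14.50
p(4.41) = -31.49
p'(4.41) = -15.56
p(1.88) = -0.05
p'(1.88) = 0.82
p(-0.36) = 48.17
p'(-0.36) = -83.82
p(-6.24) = 6016.92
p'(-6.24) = -2783.06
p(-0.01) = 24.52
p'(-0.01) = -52.76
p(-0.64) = 75.90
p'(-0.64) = -115.21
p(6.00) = 0.00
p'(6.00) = 80.00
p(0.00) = 24.00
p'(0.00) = -52.00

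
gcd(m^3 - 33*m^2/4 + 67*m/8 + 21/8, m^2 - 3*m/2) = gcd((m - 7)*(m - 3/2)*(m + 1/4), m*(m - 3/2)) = m - 3/2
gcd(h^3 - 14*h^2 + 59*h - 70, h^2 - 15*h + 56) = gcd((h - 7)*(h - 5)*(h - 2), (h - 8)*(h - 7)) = h - 7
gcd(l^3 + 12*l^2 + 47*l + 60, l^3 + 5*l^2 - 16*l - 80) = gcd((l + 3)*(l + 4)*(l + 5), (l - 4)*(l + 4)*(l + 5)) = l^2 + 9*l + 20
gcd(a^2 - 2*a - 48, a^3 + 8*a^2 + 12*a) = a + 6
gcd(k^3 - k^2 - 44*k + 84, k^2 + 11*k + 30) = 1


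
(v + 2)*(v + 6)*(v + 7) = v^3 + 15*v^2 + 68*v + 84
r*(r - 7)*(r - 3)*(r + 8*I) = r^4 - 10*r^3 + 8*I*r^3 + 21*r^2 - 80*I*r^2 + 168*I*r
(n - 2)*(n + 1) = n^2 - n - 2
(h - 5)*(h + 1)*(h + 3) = h^3 - h^2 - 17*h - 15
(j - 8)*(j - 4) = j^2 - 12*j + 32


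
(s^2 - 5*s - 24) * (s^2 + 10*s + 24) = s^4 + 5*s^3 - 50*s^2 - 360*s - 576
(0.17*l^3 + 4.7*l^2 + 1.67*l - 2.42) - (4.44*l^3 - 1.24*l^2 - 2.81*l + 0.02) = -4.27*l^3 + 5.94*l^2 + 4.48*l - 2.44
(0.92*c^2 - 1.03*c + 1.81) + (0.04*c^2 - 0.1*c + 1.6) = 0.96*c^2 - 1.13*c + 3.41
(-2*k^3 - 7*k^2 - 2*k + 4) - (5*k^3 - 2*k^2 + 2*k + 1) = -7*k^3 - 5*k^2 - 4*k + 3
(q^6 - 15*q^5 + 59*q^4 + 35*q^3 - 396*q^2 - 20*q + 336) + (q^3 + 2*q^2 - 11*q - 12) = q^6 - 15*q^5 + 59*q^4 + 36*q^3 - 394*q^2 - 31*q + 324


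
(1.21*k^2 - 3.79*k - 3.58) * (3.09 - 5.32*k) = -6.4372*k^3 + 23.9017*k^2 + 7.3345*k - 11.0622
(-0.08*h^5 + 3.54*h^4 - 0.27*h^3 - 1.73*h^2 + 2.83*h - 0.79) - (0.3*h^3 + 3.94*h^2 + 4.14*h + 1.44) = -0.08*h^5 + 3.54*h^4 - 0.57*h^3 - 5.67*h^2 - 1.31*h - 2.23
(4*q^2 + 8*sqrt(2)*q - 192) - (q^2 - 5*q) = 3*q^2 + 5*q + 8*sqrt(2)*q - 192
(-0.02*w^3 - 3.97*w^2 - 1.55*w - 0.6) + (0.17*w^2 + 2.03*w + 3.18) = -0.02*w^3 - 3.8*w^2 + 0.48*w + 2.58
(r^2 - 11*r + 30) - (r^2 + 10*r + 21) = 9 - 21*r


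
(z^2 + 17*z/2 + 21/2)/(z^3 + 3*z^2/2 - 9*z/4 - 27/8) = 4*(z + 7)/(4*z^2 - 9)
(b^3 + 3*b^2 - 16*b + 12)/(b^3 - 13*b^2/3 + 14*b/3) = 3*(b^2 + 5*b - 6)/(b*(3*b - 7))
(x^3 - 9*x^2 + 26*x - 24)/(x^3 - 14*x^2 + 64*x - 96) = (x^2 - 5*x + 6)/(x^2 - 10*x + 24)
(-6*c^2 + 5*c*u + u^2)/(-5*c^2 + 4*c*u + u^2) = (6*c + u)/(5*c + u)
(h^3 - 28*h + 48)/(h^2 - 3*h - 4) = (h^2 + 4*h - 12)/(h + 1)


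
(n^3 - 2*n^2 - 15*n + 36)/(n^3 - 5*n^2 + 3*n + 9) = (n + 4)/(n + 1)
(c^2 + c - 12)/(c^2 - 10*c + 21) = (c + 4)/(c - 7)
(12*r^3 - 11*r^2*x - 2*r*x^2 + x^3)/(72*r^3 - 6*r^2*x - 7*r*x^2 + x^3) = (-r + x)/(-6*r + x)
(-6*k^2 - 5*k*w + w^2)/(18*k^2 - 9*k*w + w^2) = (k + w)/(-3*k + w)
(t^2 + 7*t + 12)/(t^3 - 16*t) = (t + 3)/(t*(t - 4))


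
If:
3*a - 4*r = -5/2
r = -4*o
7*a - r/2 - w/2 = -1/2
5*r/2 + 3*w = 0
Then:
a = -43/666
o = -16/111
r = 64/111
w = -160/333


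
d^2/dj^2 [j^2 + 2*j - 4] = 2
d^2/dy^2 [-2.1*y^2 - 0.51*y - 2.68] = -4.20000000000000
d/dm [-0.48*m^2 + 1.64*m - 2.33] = 1.64 - 0.96*m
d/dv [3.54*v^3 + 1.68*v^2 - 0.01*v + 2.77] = 10.62*v^2 + 3.36*v - 0.01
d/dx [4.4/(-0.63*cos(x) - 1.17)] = -2.772*sin(x)/(0.63*cos(x) + 1.17)^2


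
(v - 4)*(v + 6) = v^2 + 2*v - 24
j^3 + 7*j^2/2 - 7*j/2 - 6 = (j - 3/2)*(j + 1)*(j + 4)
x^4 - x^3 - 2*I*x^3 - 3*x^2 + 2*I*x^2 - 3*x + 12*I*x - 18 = (x - 3)*(x + 2)*(x - 3*I)*(x + I)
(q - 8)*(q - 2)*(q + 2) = q^3 - 8*q^2 - 4*q + 32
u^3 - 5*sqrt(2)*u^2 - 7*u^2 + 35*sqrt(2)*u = u*(u - 7)*(u - 5*sqrt(2))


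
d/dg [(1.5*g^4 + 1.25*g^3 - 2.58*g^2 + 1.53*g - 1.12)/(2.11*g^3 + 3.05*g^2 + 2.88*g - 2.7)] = (3.165*g^6 + 9.15*g^5 + 22.2163*g^4 - 15.4566*g^3 - 15.1323*g^2 + 20.764*g - 0.9054)/(4.4521*g^6 + 12.871*g^5 + 21.4561*g^4 + 6.174*g^3 - 8.1756*g^2 - 15.552*g + 7.29)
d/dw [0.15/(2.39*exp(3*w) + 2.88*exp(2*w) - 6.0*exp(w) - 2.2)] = (-1.0755*exp(2*w) - 0.864*exp(w) + 0.9)*exp(w)/(2.39*exp(3*w) + 2.88*exp(2*w) - 6.0*exp(w) - 2.2)^2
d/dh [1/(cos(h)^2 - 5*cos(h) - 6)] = (2*cos(h) - 5)*sin(h)/(sin(h)^2 + 5*cos(h) + 5)^2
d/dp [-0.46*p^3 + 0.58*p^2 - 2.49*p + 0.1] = -1.38*p^2 + 1.16*p - 2.49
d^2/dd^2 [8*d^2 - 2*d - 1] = 16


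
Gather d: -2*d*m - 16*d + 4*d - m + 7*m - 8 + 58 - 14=d*(-2*m - 12) + 6*m + 36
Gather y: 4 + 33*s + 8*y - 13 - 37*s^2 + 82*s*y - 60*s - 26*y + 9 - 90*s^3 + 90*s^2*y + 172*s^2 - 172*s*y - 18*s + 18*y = -90*s^3 + 135*s^2 - 45*s + y*(90*s^2 - 90*s)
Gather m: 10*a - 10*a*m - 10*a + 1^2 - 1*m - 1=m*(-10*a - 1)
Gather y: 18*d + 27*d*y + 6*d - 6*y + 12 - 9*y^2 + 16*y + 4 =24*d - 9*y^2 + y*(27*d + 10) + 16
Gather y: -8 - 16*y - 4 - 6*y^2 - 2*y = -6*y^2 - 18*y - 12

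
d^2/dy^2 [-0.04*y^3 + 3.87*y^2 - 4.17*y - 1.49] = 7.74 - 0.24*y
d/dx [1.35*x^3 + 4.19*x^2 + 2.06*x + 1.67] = 4.05*x^2 + 8.38*x + 2.06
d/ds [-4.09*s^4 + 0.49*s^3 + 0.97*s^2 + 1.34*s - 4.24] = -16.36*s^3 + 1.47*s^2 + 1.94*s + 1.34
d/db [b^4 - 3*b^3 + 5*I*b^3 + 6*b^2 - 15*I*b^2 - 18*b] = 4*b^3 + b^2*(-9 + 15*I) + b*(12 - 30*I) - 18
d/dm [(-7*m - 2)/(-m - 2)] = 12/(m + 2)^2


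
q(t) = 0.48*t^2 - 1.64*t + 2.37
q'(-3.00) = -4.52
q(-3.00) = 11.61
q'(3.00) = 1.24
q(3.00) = 1.77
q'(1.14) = -0.55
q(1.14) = 1.12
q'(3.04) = 1.28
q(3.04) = 1.82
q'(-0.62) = -2.24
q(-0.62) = 3.57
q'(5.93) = 4.05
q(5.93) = 9.52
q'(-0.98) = -2.58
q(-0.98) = 4.44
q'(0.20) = -1.45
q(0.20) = 2.06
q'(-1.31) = -2.90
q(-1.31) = 5.34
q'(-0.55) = -2.17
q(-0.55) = 3.42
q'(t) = 0.96*t - 1.64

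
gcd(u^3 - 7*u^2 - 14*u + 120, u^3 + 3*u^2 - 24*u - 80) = u^2 - u - 20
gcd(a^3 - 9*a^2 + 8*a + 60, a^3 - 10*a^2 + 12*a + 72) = a^2 - 4*a - 12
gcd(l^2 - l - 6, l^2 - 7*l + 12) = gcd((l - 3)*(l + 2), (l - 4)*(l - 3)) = l - 3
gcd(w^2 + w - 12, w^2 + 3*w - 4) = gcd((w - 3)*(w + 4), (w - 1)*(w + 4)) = w + 4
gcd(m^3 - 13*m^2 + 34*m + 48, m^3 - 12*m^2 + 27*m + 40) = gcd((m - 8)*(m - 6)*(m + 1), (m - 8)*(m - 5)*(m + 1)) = m^2 - 7*m - 8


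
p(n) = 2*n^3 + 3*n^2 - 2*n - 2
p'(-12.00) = 790.00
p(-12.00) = -3002.00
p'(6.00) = 250.00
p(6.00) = 526.00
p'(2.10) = 37.06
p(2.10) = 25.55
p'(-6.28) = 196.95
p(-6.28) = -366.47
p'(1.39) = 17.93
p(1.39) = 6.39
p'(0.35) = 0.84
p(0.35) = -2.25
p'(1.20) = 13.84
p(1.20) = 3.38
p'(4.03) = 119.63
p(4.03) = 169.56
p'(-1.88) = 7.93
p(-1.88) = -0.93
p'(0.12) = -1.19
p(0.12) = -2.19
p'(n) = 6*n^2 + 6*n - 2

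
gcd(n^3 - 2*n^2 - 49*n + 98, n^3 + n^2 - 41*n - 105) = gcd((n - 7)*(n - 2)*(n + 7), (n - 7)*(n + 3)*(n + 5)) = n - 7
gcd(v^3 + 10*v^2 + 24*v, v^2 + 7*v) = v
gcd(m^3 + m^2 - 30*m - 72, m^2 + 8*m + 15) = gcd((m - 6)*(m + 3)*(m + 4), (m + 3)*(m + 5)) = m + 3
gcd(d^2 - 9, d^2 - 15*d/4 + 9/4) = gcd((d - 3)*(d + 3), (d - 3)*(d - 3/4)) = d - 3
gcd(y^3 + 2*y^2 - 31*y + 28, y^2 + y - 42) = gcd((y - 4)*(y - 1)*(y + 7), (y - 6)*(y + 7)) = y + 7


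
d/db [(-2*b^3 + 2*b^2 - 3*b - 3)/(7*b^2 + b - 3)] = (-14*b^4 - 4*b^3 + 41*b^2 + 30*b + 12)/(49*b^4 + 14*b^3 - 41*b^2 - 6*b + 9)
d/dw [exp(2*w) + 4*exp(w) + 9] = 2*(exp(w) + 2)*exp(w)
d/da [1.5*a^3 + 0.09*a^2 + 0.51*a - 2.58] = 4.5*a^2 + 0.18*a + 0.51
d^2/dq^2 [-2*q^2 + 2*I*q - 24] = -4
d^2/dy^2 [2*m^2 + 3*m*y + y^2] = 2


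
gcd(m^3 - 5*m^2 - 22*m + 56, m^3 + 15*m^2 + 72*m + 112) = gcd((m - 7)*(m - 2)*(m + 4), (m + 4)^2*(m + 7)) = m + 4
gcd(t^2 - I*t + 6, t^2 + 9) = t - 3*I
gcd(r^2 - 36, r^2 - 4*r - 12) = r - 6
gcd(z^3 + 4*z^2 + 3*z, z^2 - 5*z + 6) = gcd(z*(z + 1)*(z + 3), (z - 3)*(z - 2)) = 1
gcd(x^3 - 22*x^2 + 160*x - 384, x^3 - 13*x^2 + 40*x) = x - 8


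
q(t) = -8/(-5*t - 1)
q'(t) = -40/(-5*t - 1)^2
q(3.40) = 0.44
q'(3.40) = -0.12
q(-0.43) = -6.96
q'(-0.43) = -30.25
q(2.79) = 0.54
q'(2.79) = -0.18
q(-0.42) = -7.27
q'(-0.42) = -33.06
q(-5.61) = -0.30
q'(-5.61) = -0.05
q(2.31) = 0.64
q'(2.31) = -0.25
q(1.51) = 0.94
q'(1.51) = -0.55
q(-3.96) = -0.43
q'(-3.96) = -0.11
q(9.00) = 0.17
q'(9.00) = -0.02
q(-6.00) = -0.28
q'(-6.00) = -0.05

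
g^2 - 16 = (g - 4)*(g + 4)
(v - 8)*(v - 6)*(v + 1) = v^3 - 13*v^2 + 34*v + 48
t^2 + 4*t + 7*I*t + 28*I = (t + 4)*(t + 7*I)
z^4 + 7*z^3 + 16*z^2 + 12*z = z*(z + 2)^2*(z + 3)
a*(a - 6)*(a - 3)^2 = a^4 - 12*a^3 + 45*a^2 - 54*a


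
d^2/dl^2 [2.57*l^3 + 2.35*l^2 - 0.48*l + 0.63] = 15.42*l + 4.7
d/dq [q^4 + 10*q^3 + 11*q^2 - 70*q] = 4*q^3 + 30*q^2 + 22*q - 70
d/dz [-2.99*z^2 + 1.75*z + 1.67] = 1.75 - 5.98*z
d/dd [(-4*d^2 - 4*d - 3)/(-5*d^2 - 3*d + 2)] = (-8*d^2 - 46*d - 17)/(25*d^4 + 30*d^3 - 11*d^2 - 12*d + 4)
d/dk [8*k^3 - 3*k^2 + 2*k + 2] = 24*k^2 - 6*k + 2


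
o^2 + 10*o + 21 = (o + 3)*(o + 7)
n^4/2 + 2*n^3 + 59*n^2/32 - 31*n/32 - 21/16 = (n/2 + 1)*(n - 3/4)*(n + 1)*(n + 7/4)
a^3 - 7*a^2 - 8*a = a*(a - 8)*(a + 1)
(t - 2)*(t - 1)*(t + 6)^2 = t^4 + 9*t^3 + 2*t^2 - 84*t + 72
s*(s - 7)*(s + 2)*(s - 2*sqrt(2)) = s^4 - 5*s^3 - 2*sqrt(2)*s^3 - 14*s^2 + 10*sqrt(2)*s^2 + 28*sqrt(2)*s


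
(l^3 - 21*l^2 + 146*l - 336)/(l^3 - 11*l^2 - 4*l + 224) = (l - 6)/(l + 4)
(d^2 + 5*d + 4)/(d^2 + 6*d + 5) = (d + 4)/(d + 5)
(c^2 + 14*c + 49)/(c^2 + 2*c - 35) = (c + 7)/(c - 5)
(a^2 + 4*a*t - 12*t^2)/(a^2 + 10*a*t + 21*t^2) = (a^2 + 4*a*t - 12*t^2)/(a^2 + 10*a*t + 21*t^2)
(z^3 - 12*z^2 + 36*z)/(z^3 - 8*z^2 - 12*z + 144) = z/(z + 4)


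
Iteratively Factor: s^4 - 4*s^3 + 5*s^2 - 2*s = (s - 1)*(s^3 - 3*s^2 + 2*s) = s*(s - 1)*(s^2 - 3*s + 2) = s*(s - 2)*(s - 1)*(s - 1)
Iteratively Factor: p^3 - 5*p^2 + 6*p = (p - 2)*(p^2 - 3*p) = (p - 3)*(p - 2)*(p)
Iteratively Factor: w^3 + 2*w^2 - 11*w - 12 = (w + 4)*(w^2 - 2*w - 3) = (w + 1)*(w + 4)*(w - 3)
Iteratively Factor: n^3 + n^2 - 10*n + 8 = (n + 4)*(n^2 - 3*n + 2) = (n - 1)*(n + 4)*(n - 2)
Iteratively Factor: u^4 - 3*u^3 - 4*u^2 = (u + 1)*(u^3 - 4*u^2) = u*(u + 1)*(u^2 - 4*u) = u*(u - 4)*(u + 1)*(u)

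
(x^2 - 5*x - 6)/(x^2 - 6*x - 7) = (x - 6)/(x - 7)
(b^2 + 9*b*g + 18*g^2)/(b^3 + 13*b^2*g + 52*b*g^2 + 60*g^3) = (b + 3*g)/(b^2 + 7*b*g + 10*g^2)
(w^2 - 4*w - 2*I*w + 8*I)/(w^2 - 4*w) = (w - 2*I)/w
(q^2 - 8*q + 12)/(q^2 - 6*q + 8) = (q - 6)/(q - 4)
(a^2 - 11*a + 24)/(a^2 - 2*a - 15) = (-a^2 + 11*a - 24)/(-a^2 + 2*a + 15)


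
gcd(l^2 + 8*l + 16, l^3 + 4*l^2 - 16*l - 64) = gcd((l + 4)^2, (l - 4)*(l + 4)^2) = l^2 + 8*l + 16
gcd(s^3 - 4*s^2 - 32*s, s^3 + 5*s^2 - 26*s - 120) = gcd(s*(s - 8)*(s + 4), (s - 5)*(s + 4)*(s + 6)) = s + 4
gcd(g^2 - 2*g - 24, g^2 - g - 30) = g - 6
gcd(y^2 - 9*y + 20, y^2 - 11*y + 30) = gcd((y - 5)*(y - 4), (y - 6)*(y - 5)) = y - 5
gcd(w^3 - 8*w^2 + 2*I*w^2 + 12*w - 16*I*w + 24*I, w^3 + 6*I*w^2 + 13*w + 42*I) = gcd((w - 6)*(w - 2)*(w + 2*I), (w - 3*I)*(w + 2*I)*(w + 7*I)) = w + 2*I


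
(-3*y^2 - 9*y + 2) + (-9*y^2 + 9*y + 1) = 3 - 12*y^2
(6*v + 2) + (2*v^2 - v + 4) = 2*v^2 + 5*v + 6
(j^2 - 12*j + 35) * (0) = 0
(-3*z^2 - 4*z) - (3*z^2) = -6*z^2 - 4*z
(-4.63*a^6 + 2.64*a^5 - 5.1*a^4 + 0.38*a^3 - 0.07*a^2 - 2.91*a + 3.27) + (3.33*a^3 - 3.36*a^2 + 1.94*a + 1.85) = -4.63*a^6 + 2.64*a^5 - 5.1*a^4 + 3.71*a^3 - 3.43*a^2 - 0.97*a + 5.12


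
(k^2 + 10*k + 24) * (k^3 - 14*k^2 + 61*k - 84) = k^5 - 4*k^4 - 55*k^3 + 190*k^2 + 624*k - 2016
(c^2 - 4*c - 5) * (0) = 0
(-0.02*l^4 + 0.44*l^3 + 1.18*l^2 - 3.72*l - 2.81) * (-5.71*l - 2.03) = 0.1142*l^5 - 2.4718*l^4 - 7.631*l^3 + 18.8458*l^2 + 23.5967*l + 5.7043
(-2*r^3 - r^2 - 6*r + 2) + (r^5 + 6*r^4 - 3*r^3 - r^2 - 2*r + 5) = r^5 + 6*r^4 - 5*r^3 - 2*r^2 - 8*r + 7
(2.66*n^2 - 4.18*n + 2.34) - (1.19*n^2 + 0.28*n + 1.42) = 1.47*n^2 - 4.46*n + 0.92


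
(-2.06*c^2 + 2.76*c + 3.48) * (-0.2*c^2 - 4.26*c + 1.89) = 0.412*c^4 + 8.2236*c^3 - 16.347*c^2 - 9.6084*c + 6.5772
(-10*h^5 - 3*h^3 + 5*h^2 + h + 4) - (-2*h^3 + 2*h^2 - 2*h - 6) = -10*h^5 - h^3 + 3*h^2 + 3*h + 10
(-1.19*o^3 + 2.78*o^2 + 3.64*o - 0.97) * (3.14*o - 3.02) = -3.7366*o^4 + 12.323*o^3 + 3.034*o^2 - 14.0386*o + 2.9294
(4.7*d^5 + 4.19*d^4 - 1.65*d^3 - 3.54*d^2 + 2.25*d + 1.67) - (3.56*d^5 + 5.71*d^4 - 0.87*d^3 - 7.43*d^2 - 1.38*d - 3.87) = 1.14*d^5 - 1.52*d^4 - 0.78*d^3 + 3.89*d^2 + 3.63*d + 5.54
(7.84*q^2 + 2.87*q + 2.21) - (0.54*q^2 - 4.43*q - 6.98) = 7.3*q^2 + 7.3*q + 9.19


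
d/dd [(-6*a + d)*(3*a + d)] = -3*a + 2*d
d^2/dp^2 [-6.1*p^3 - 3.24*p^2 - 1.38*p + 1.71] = -36.6*p - 6.48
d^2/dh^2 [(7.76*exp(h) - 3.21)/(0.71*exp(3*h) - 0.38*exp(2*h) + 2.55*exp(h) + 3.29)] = (15.647264*exp(6*h) - 20.844393*exp(5*h) - 45.550738*exp(4*h) - 241.603658*exp(3*h) + 135.024933*exp(2*h) - 102.028113*exp(h) + 110.925311)*exp(h)/(0.357911*exp(9*h) - 0.574674*exp(8*h) + 4.163937*exp(7*h) + 0.792655*exp(6*h) + 9.629133*exp(5*h) + 29.751648*exp(4*h) + 20.508648*exp(3*h) + 51.840201*exp(2*h) + 82.804365*exp(h) + 35.611289)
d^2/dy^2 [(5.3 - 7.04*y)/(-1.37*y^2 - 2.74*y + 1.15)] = ((y + 1)^2*(105.707008*y - 79.58056) - (57.8688*y + 24.0572)*(1.37*y^2 + 2.74*y - 1.15))/(1.37*y^2 + 2.74*y - 1.15)^3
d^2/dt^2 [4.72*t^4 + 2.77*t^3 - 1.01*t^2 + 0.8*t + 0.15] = 56.64*t^2 + 16.62*t - 2.02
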